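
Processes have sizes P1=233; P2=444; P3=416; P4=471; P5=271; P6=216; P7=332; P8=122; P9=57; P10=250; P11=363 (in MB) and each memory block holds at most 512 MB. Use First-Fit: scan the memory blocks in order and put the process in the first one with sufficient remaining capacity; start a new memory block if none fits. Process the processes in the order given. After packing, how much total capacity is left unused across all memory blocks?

Put P1 (233 MB) in memory block 1; 279 MB remain.
Put P2 (444 MB) in memory block 2; 68 MB remain.
Put P3 (416 MB) in memory block 3; 96 MB remain.
Put P4 (471 MB) in memory block 4; 41 MB remain.
Put P5 (271 MB) in memory block 1; 8 MB remain.
Put P6 (216 MB) in memory block 5; 296 MB remain.
Put P7 (332 MB) in memory block 6; 180 MB remain.
Put P8 (122 MB) in memory block 5; 174 MB remain.
Put P9 (57 MB) in memory block 2; 11 MB remain.
Put P10 (250 MB) in memory block 7; 262 MB remain.
Put P11 (363 MB) in memory block 8; 149 MB remain.
8 memory blocks × 512 MB = 4096 MB; used 3175 MB; unused 921 MB.

921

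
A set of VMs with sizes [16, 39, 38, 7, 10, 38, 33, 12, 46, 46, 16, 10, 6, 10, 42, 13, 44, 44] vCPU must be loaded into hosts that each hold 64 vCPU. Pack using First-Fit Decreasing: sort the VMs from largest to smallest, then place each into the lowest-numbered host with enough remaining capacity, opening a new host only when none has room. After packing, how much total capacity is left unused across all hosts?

Sorted descending: 46, 46, 44, 44, 42, 39, 38, 38, 33, 16, 16, 13, 12, 10, 10, 10, 7, 6.
46 vCPU → host 1 (remaining 18 vCPU)
46 vCPU → host 2 (remaining 18 vCPU)
44 vCPU → host 3 (remaining 20 vCPU)
44 vCPU → host 4 (remaining 20 vCPU)
42 vCPU → host 5 (remaining 22 vCPU)
39 vCPU → host 6 (remaining 25 vCPU)
38 vCPU → host 7 (remaining 26 vCPU)
38 vCPU → host 8 (remaining 26 vCPU)
33 vCPU → host 9 (remaining 31 vCPU)
16 vCPU → host 1 (remaining 2 vCPU)
16 vCPU → host 2 (remaining 2 vCPU)
13 vCPU → host 3 (remaining 7 vCPU)
12 vCPU → host 4 (remaining 8 vCPU)
10 vCPU → host 5 (remaining 12 vCPU)
10 vCPU → host 5 (remaining 2 vCPU)
10 vCPU → host 6 (remaining 15 vCPU)
7 vCPU → host 3 (remaining 0 vCPU)
6 vCPU → host 4 (remaining 2 vCPU)
9 hosts × 64 vCPU = 576 vCPU; used 470 vCPU; unused 106 vCPU.

106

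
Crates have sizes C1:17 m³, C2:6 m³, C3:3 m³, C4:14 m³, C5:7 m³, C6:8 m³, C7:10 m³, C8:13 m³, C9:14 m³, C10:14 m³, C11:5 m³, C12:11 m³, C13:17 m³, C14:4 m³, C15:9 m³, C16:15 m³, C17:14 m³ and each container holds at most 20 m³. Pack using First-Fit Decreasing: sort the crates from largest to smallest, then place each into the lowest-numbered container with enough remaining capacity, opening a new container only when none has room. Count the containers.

10

Sorted descending: 17, 17, 15, 14, 14, 14, 14, 13, 11, 10, 9, 8, 7, 6, 5, 4, 3.
Put 17 m³ in container 1; 3 m³ remain.
Put 17 m³ in container 2; 3 m³ remain.
Put 15 m³ in container 3; 5 m³ remain.
Put 14 m³ in container 4; 6 m³ remain.
Put 14 m³ in container 5; 6 m³ remain.
Put 14 m³ in container 6; 6 m³ remain.
Put 14 m³ in container 7; 6 m³ remain.
Put 13 m³ in container 8; 7 m³ remain.
Put 11 m³ in container 9; 9 m³ remain.
Put 10 m³ in container 10; 10 m³ remain.
Put 9 m³ in container 9; 0 m³ remain.
Put 8 m³ in container 10; 2 m³ remain.
Put 7 m³ in container 8; 0 m³ remain.
Put 6 m³ in container 4; 0 m³ remain.
Put 5 m³ in container 3; 0 m³ remain.
Put 4 m³ in container 5; 2 m³ remain.
Put 3 m³ in container 1; 0 m³ remain.
Final containers: [17,3] [17] [15,5] [14,6] [14,4] [14] [14] [13,7] [11,9] [10,8].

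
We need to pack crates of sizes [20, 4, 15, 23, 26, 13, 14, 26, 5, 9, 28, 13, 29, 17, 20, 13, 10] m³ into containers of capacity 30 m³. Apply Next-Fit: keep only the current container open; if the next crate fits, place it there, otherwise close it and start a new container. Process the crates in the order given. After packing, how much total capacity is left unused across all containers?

105

Put 20 m³ in container 1; 10 m³ remain.
Put 4 m³ in container 1; 6 m³ remain.
Put 15 m³ in container 2; 15 m³ remain.
Put 23 m³ in container 3; 7 m³ remain.
Put 26 m³ in container 4; 4 m³ remain.
Put 13 m³ in container 5; 17 m³ remain.
Put 14 m³ in container 5; 3 m³ remain.
Put 26 m³ in container 6; 4 m³ remain.
Put 5 m³ in container 7; 25 m³ remain.
Put 9 m³ in container 7; 16 m³ remain.
Put 28 m³ in container 8; 2 m³ remain.
Put 13 m³ in container 9; 17 m³ remain.
Put 29 m³ in container 10; 1 m³ remain.
Put 17 m³ in container 11; 13 m³ remain.
Put 20 m³ in container 12; 10 m³ remain.
Put 13 m³ in container 13; 17 m³ remain.
Put 10 m³ in container 13; 7 m³ remain.
13 containers × 30 m³ = 390 m³; used 285 m³; unused 105 m³.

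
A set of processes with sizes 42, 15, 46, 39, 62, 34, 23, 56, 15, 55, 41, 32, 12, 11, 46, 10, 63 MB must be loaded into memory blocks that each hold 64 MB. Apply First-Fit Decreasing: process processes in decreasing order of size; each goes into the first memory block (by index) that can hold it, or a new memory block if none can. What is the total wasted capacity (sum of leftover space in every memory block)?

Sorted descending: 63, 62, 56, 55, 46, 46, 42, 41, 39, 34, 32, 23, 15, 15, 12, 11, 10.
Put 63 MB in memory block 1; 1 MB remain.
Put 62 MB in memory block 2; 2 MB remain.
Put 56 MB in memory block 3; 8 MB remain.
Put 55 MB in memory block 4; 9 MB remain.
Put 46 MB in memory block 5; 18 MB remain.
Put 46 MB in memory block 6; 18 MB remain.
Put 42 MB in memory block 7; 22 MB remain.
Put 41 MB in memory block 8; 23 MB remain.
Put 39 MB in memory block 9; 25 MB remain.
Put 34 MB in memory block 10; 30 MB remain.
Put 32 MB in memory block 11; 32 MB remain.
Put 23 MB in memory block 8; 0 MB remain.
Put 15 MB in memory block 5; 3 MB remain.
Put 15 MB in memory block 6; 3 MB remain.
Put 12 MB in memory block 7; 10 MB remain.
Put 11 MB in memory block 9; 14 MB remain.
Put 10 MB in memory block 7; 0 MB remain.
11 memory blocks × 64 MB = 704 MB; used 602 MB; unused 102 MB.

102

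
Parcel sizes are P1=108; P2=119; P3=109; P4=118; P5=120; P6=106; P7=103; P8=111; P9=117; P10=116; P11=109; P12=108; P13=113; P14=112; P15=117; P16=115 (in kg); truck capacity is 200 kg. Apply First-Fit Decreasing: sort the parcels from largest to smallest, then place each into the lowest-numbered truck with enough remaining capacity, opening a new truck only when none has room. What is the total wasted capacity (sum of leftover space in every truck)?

Sorted descending: 120, 119, 118, 117, 117, 116, 115, 113, 112, 111, 109, 109, 108, 108, 106, 103.
Put 120 kg in truck 1; 80 kg remain.
Put 119 kg in truck 2; 81 kg remain.
Put 118 kg in truck 3; 82 kg remain.
Put 117 kg in truck 4; 83 kg remain.
Put 117 kg in truck 5; 83 kg remain.
Put 116 kg in truck 6; 84 kg remain.
Put 115 kg in truck 7; 85 kg remain.
Put 113 kg in truck 8; 87 kg remain.
Put 112 kg in truck 9; 88 kg remain.
Put 111 kg in truck 10; 89 kg remain.
Put 109 kg in truck 11; 91 kg remain.
Put 109 kg in truck 12; 91 kg remain.
Put 108 kg in truck 13; 92 kg remain.
Put 108 kg in truck 14; 92 kg remain.
Put 106 kg in truck 15; 94 kg remain.
Put 103 kg in truck 16; 97 kg remain.
16 trucks × 200 kg = 3200 kg; used 1801 kg; unused 1399 kg.

1399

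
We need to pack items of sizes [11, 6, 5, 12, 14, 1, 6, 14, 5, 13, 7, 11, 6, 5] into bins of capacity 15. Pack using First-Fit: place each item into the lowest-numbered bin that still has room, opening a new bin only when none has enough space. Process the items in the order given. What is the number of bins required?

10

bin 1: place 11, 4 left
bin 2: place 6, 9 left
bin 2: place 5, 4 left
bin 3: place 12, 3 left
bin 4: place 14, 1 left
bin 1: place 1, 3 left
bin 5: place 6, 9 left
bin 6: place 14, 1 left
bin 5: place 5, 4 left
bin 7: place 13, 2 left
bin 8: place 7, 8 left
bin 9: place 11, 4 left
bin 8: place 6, 2 left
bin 10: place 5, 10 left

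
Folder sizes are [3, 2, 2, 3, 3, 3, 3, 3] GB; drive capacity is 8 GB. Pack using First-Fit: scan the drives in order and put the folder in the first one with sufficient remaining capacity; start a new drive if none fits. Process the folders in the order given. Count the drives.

drive 1: place 3 GB, 5 GB left
drive 1: place 2 GB, 3 GB left
drive 1: place 2 GB, 1 GB left
drive 2: place 3 GB, 5 GB left
drive 2: place 3 GB, 2 GB left
drive 3: place 3 GB, 5 GB left
drive 3: place 3 GB, 2 GB left
drive 4: place 3 GB, 5 GB left
Final drives: [3,2,2] [3,3] [3,3] [3].

4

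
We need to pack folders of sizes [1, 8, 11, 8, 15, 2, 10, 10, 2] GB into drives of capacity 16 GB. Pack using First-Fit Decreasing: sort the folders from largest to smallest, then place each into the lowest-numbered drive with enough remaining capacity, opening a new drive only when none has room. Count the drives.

Sorted descending: 15, 11, 10, 10, 8, 8, 2, 2, 1.
drive 1: place 15 GB, 1 GB left
drive 2: place 11 GB, 5 GB left
drive 3: place 10 GB, 6 GB left
drive 4: place 10 GB, 6 GB left
drive 5: place 8 GB, 8 GB left
drive 5: place 8 GB, 0 GB left
drive 2: place 2 GB, 3 GB left
drive 2: place 2 GB, 1 GB left
drive 1: place 1 GB, 0 GB left
Final drives: [15,1] [11,2,2] [10] [10] [8,8].

5 drives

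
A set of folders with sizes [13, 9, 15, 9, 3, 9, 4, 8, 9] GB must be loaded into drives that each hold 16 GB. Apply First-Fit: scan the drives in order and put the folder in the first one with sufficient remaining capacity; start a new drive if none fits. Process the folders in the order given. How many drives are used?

7 drives

13 GB → drive 1 (remaining 3 GB)
9 GB → drive 2 (remaining 7 GB)
15 GB → drive 3 (remaining 1 GB)
9 GB → drive 4 (remaining 7 GB)
3 GB → drive 1 (remaining 0 GB)
9 GB → drive 5 (remaining 7 GB)
4 GB → drive 2 (remaining 3 GB)
8 GB → drive 6 (remaining 8 GB)
9 GB → drive 7 (remaining 7 GB)
Final drives: [13,3] [9,4] [15] [9] [9] [8] [9].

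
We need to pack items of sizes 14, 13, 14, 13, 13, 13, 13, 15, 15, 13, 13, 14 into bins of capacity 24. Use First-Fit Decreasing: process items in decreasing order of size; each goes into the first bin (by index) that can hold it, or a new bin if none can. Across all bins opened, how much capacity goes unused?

125

Sorted descending: 15, 15, 14, 14, 14, 13, 13, 13, 13, 13, 13, 13.
15 → bin 1 (remaining 9)
15 → bin 2 (remaining 9)
14 → bin 3 (remaining 10)
14 → bin 4 (remaining 10)
14 → bin 5 (remaining 10)
13 → bin 6 (remaining 11)
13 → bin 7 (remaining 11)
13 → bin 8 (remaining 11)
13 → bin 9 (remaining 11)
13 → bin 10 (remaining 11)
13 → bin 11 (remaining 11)
13 → bin 12 (remaining 11)
12 bins × 24 = 288; used 163; unused 125.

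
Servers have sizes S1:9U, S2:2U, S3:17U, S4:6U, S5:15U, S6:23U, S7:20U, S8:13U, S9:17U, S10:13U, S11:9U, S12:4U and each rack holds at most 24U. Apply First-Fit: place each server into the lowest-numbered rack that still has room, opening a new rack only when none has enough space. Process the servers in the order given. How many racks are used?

8

rack 1: place S1 (9U), 15U left
rack 1: place S2 (2U), 13U left
rack 2: place S3 (17U), 7U left
rack 1: place S4 (6U), 7U left
rack 3: place S5 (15U), 9U left
rack 4: place S6 (23U), 1U left
rack 5: place S7 (20U), 4U left
rack 6: place S8 (13U), 11U left
rack 7: place S9 (17U), 7U left
rack 8: place S10 (13U), 11U left
rack 3: place S11 (9U), 0U left
rack 1: place S12 (4U), 3U left
Final racks: [9,2,6,4] [17] [15,9] [23] [20] [13] [17] [13].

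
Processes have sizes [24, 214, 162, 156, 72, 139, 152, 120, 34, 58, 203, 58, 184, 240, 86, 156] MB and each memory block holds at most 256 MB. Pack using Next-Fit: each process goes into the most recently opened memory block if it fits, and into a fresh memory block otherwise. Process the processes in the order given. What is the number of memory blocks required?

24 MB → memory block 1 (remaining 232 MB)
214 MB → memory block 1 (remaining 18 MB)
162 MB → memory block 2 (remaining 94 MB)
156 MB → memory block 3 (remaining 100 MB)
72 MB → memory block 3 (remaining 28 MB)
139 MB → memory block 4 (remaining 117 MB)
152 MB → memory block 5 (remaining 104 MB)
120 MB → memory block 6 (remaining 136 MB)
34 MB → memory block 6 (remaining 102 MB)
58 MB → memory block 6 (remaining 44 MB)
203 MB → memory block 7 (remaining 53 MB)
58 MB → memory block 8 (remaining 198 MB)
184 MB → memory block 8 (remaining 14 MB)
240 MB → memory block 9 (remaining 16 MB)
86 MB → memory block 10 (remaining 170 MB)
156 MB → memory block 10 (remaining 14 MB)

10 memory blocks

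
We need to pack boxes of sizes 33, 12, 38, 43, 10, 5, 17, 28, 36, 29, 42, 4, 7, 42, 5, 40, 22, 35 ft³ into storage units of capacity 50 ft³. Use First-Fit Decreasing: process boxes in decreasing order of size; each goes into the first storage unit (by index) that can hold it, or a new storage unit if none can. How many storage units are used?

10 storage units

Sorted descending: 43, 42, 42, 40, 38, 36, 35, 33, 29, 28, 22, 17, 12, 10, 7, 5, 5, 4.
43 ft³ → storage unit 1 (remaining 7 ft³)
42 ft³ → storage unit 2 (remaining 8 ft³)
42 ft³ → storage unit 3 (remaining 8 ft³)
40 ft³ → storage unit 4 (remaining 10 ft³)
38 ft³ → storage unit 5 (remaining 12 ft³)
36 ft³ → storage unit 6 (remaining 14 ft³)
35 ft³ → storage unit 7 (remaining 15 ft³)
33 ft³ → storage unit 8 (remaining 17 ft³)
29 ft³ → storage unit 9 (remaining 21 ft³)
28 ft³ → storage unit 10 (remaining 22 ft³)
22 ft³ → storage unit 10 (remaining 0 ft³)
17 ft³ → storage unit 8 (remaining 0 ft³)
12 ft³ → storage unit 5 (remaining 0 ft³)
10 ft³ → storage unit 4 (remaining 0 ft³)
7 ft³ → storage unit 1 (remaining 0 ft³)
5 ft³ → storage unit 2 (remaining 3 ft³)
5 ft³ → storage unit 3 (remaining 3 ft³)
4 ft³ → storage unit 6 (remaining 10 ft³)
Final storage units: [43,7] [42,5] [42,5] [40,10] [38,12] [36,4] [35] [33,17] [29] [28,22].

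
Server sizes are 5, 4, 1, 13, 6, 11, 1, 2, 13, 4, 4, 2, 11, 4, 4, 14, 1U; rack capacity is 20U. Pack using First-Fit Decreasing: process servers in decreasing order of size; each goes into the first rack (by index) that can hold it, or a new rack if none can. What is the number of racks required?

5 racks

Sorted descending: 14, 13, 13, 11, 11, 6, 5, 4, 4, 4, 4, 4, 2, 2, 1, 1, 1.
rack 1: place 14U, 6U left
rack 2: place 13U, 7U left
rack 3: place 13U, 7U left
rack 4: place 11U, 9U left
rack 5: place 11U, 9U left
rack 1: place 6U, 0U left
rack 2: place 5U, 2U left
rack 3: place 4U, 3U left
rack 4: place 4U, 5U left
rack 4: place 4U, 1U left
rack 5: place 4U, 5U left
rack 5: place 4U, 1U left
rack 2: place 2U, 0U left
rack 3: place 2U, 1U left
rack 3: place 1U, 0U left
rack 4: place 1U, 0U left
rack 5: place 1U, 0U left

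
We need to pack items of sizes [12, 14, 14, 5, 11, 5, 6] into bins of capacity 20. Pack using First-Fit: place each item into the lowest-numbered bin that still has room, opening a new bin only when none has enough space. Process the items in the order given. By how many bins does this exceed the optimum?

First-Fit: [12,5] [14,5] [14,6] [11] → 4 bins.
Total size 67; any packing needs at least ⌈67/20⌉ = 4 bins.
So 4 is already optimal.

0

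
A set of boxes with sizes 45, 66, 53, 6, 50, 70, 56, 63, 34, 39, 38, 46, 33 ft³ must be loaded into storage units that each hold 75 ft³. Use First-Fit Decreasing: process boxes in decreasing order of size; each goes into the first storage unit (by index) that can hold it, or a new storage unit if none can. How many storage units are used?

Sorted descending: 70, 66, 63, 56, 53, 50, 46, 45, 39, 38, 34, 33, 6.
Put 70 ft³ in storage unit 1; 5 ft³ remain.
Put 66 ft³ in storage unit 2; 9 ft³ remain.
Put 63 ft³ in storage unit 3; 12 ft³ remain.
Put 56 ft³ in storage unit 4; 19 ft³ remain.
Put 53 ft³ in storage unit 5; 22 ft³ remain.
Put 50 ft³ in storage unit 6; 25 ft³ remain.
Put 46 ft³ in storage unit 7; 29 ft³ remain.
Put 45 ft³ in storage unit 8; 30 ft³ remain.
Put 39 ft³ in storage unit 9; 36 ft³ remain.
Put 38 ft³ in storage unit 10; 37 ft³ remain.
Put 34 ft³ in storage unit 9; 2 ft³ remain.
Put 33 ft³ in storage unit 10; 4 ft³ remain.
Put 6 ft³ in storage unit 2; 3 ft³ remain.

10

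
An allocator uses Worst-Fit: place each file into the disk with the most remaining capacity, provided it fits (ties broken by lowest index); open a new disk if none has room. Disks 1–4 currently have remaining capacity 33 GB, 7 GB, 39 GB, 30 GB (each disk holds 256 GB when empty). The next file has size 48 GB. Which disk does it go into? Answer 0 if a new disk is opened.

0

No disk has ≥ 48 GB free, so a new disk is opened.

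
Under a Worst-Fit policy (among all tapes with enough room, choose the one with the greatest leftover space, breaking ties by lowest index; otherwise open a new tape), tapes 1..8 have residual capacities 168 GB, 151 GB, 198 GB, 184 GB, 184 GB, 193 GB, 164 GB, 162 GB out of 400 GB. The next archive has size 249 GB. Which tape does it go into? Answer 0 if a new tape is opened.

No tape has ≥ 249 GB free, so a new tape is opened.

0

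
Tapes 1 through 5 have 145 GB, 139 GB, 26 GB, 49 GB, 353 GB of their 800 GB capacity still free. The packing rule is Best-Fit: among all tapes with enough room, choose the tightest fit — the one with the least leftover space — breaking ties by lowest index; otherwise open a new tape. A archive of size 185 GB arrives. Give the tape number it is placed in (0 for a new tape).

5

Tapes with room: tape 5 (353 GB).
Tightest fit is tape 5 with 353 GB free.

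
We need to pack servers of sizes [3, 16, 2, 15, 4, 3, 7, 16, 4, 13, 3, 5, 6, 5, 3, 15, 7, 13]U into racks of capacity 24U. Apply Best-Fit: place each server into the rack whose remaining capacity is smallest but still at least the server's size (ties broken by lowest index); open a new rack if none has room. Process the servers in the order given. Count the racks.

Put 3U in rack 1; 21U remain.
Put 16U in rack 1; 5U remain.
Put 2U in rack 1; 3U remain.
Put 15U in rack 2; 9U remain.
Put 4U in rack 2; 5U remain.
Put 3U in rack 1; 0U remain.
Put 7U in rack 3; 17U remain.
Put 16U in rack 3; 1U remain.
Put 4U in rack 2; 1U remain.
Put 13U in rack 4; 11U remain.
Put 3U in rack 4; 8U remain.
Put 5U in rack 4; 3U remain.
Put 6U in rack 5; 18U remain.
Put 5U in rack 5; 13U remain.
Put 3U in rack 4; 0U remain.
Put 15U in rack 6; 9U remain.
Put 7U in rack 6; 2U remain.
Put 13U in rack 5; 0U remain.
Final racks: [3,16,2,3] [15,4,4] [7,16] [13,3,5,3] [6,5,13] [15,7].

6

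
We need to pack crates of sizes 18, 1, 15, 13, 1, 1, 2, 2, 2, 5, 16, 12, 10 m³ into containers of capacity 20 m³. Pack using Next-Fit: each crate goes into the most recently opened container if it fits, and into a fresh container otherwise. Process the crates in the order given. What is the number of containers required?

7

container 1: place 18 m³, 2 m³ left
container 1: place 1 m³, 1 m³ left
container 2: place 15 m³, 5 m³ left
container 3: place 13 m³, 7 m³ left
container 3: place 1 m³, 6 m³ left
container 3: place 1 m³, 5 m³ left
container 3: place 2 m³, 3 m³ left
container 3: place 2 m³, 1 m³ left
container 4: place 2 m³, 18 m³ left
container 4: place 5 m³, 13 m³ left
container 5: place 16 m³, 4 m³ left
container 6: place 12 m³, 8 m³ left
container 7: place 10 m³, 10 m³ left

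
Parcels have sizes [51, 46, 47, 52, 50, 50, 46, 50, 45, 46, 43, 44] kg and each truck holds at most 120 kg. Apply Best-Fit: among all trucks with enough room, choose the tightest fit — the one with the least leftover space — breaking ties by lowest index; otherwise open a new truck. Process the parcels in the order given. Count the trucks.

6 trucks

truck 1: place 51 kg, 69 kg left
truck 1: place 46 kg, 23 kg left
truck 2: place 47 kg, 73 kg left
truck 2: place 52 kg, 21 kg left
truck 3: place 50 kg, 70 kg left
truck 3: place 50 kg, 20 kg left
truck 4: place 46 kg, 74 kg left
truck 4: place 50 kg, 24 kg left
truck 5: place 45 kg, 75 kg left
truck 5: place 46 kg, 29 kg left
truck 6: place 43 kg, 77 kg left
truck 6: place 44 kg, 33 kg left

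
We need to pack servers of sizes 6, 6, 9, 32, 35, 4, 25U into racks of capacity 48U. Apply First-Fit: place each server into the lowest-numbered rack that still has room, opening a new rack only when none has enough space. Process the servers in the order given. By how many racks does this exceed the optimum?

1

First-Fit: [6,6,9,4] [32] [35] [25] → 4 racks.
Total size 117U; any packing needs at least ⌈117/48⌉ = 3 racks.
An optimal packing achieves that bound: [35,9,4] [32,6,6] [25] → 3 racks.
Excess: 4 − 3 = 1.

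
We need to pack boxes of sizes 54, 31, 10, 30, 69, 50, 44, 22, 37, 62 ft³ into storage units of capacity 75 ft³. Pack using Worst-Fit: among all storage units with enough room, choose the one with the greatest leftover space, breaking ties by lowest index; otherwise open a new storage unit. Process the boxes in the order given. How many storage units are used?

7

Put 54 ft³ in storage unit 1; 21 ft³ remain.
Put 31 ft³ in storage unit 2; 44 ft³ remain.
Put 10 ft³ in storage unit 2; 34 ft³ remain.
Put 30 ft³ in storage unit 2; 4 ft³ remain.
Put 69 ft³ in storage unit 3; 6 ft³ remain.
Put 50 ft³ in storage unit 4; 25 ft³ remain.
Put 44 ft³ in storage unit 5; 31 ft³ remain.
Put 22 ft³ in storage unit 5; 9 ft³ remain.
Put 37 ft³ in storage unit 6; 38 ft³ remain.
Put 62 ft³ in storage unit 7; 13 ft³ remain.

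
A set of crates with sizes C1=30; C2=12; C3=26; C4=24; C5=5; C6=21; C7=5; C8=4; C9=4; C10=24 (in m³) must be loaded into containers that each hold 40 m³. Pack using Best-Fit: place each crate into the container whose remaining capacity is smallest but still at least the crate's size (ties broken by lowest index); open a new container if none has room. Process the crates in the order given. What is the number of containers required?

5

C1 (30 m³) → container 1 (remaining 10 m³)
C2 (12 m³) → container 2 (remaining 28 m³)
C3 (26 m³) → container 2 (remaining 2 m³)
C4 (24 m³) → container 3 (remaining 16 m³)
C5 (5 m³) → container 1 (remaining 5 m³)
C6 (21 m³) → container 4 (remaining 19 m³)
C7 (5 m³) → container 1 (remaining 0 m³)
C8 (4 m³) → container 3 (remaining 12 m³)
C9 (4 m³) → container 3 (remaining 8 m³)
C10 (24 m³) → container 5 (remaining 16 m³)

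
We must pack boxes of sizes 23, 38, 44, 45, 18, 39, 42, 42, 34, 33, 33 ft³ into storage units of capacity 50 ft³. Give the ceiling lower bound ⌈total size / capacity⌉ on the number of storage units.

8

Total size = 23 + 38 + 44 + 45 + 18 + 39 + 42 + 42 + 34 + 33 + 33 = 391 ft³.
⌈391 / 50⌉ = 8.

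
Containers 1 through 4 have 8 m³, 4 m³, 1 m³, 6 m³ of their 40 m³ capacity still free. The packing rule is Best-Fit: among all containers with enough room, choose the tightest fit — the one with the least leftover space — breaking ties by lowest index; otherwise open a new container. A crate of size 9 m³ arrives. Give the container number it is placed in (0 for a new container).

No container has ≥ 9 m³ free, so a new container is opened.

0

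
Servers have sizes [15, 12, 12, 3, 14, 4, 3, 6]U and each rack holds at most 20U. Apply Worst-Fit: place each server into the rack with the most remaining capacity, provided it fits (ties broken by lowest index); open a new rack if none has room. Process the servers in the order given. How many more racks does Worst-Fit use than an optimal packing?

1

Worst-Fit: [15] [12,3] [12,4] [14,3] [6] → 5 racks.
Total size 69U; any packing needs at least ⌈69/20⌉ = 4 racks.
An optimal packing achieves that bound: [15,4] [14,6] [12,3,3] [12] → 4 racks.
Excess: 5 − 4 = 1.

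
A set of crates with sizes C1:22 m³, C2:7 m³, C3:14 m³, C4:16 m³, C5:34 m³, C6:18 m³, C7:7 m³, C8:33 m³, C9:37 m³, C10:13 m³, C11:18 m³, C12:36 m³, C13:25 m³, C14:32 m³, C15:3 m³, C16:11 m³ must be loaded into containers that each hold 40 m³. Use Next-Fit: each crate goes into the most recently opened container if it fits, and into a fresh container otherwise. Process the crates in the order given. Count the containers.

Put C1 (22 m³) in container 1; 18 m³ remain.
Put C2 (7 m³) in container 1; 11 m³ remain.
Put C3 (14 m³) in container 2; 26 m³ remain.
Put C4 (16 m³) in container 2; 10 m³ remain.
Put C5 (34 m³) in container 3; 6 m³ remain.
Put C6 (18 m³) in container 4; 22 m³ remain.
Put C7 (7 m³) in container 4; 15 m³ remain.
Put C8 (33 m³) in container 5; 7 m³ remain.
Put C9 (37 m³) in container 6; 3 m³ remain.
Put C10 (13 m³) in container 7; 27 m³ remain.
Put C11 (18 m³) in container 7; 9 m³ remain.
Put C12 (36 m³) in container 8; 4 m³ remain.
Put C13 (25 m³) in container 9; 15 m³ remain.
Put C14 (32 m³) in container 10; 8 m³ remain.
Put C15 (3 m³) in container 10; 5 m³ remain.
Put C16 (11 m³) in container 11; 29 m³ remain.
Final containers: [22,7] [14,16] [34] [18,7] [33] [37] [13,18] [36] [25] [32,3] [11].

11 containers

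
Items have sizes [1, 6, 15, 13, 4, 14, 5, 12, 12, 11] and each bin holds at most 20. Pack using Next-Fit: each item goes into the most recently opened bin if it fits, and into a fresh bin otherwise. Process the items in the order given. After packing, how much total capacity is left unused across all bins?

47

Put 1 in bin 1; 19 remain.
Put 6 in bin 1; 13 remain.
Put 15 in bin 2; 5 remain.
Put 13 in bin 3; 7 remain.
Put 4 in bin 3; 3 remain.
Put 14 in bin 4; 6 remain.
Put 5 in bin 4; 1 remain.
Put 12 in bin 5; 8 remain.
Put 12 in bin 6; 8 remain.
Put 11 in bin 7; 9 remain.
7 bins × 20 = 140; used 93; unused 47.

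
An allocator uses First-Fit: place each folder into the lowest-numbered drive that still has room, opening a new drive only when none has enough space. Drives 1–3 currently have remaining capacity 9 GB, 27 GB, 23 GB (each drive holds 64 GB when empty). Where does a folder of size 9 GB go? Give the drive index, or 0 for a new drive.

Drives with room: drive 1 (9 GB), drive 2 (27 GB), drive 3 (23 GB).
The first with room is drive 1.

1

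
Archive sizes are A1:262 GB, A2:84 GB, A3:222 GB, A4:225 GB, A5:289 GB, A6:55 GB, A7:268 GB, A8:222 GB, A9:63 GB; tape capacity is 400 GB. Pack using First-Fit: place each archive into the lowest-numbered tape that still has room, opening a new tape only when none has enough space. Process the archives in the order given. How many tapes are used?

Put A1 (262 GB) in tape 1; 138 GB remain.
Put A2 (84 GB) in tape 1; 54 GB remain.
Put A3 (222 GB) in tape 2; 178 GB remain.
Put A4 (225 GB) in tape 3; 175 GB remain.
Put A5 (289 GB) in tape 4; 111 GB remain.
Put A6 (55 GB) in tape 2; 123 GB remain.
Put A7 (268 GB) in tape 5; 132 GB remain.
Put A8 (222 GB) in tape 6; 178 GB remain.
Put A9 (63 GB) in tape 2; 60 GB remain.
Final tapes: [262,84] [222,55,63] [225] [289] [268] [222].

6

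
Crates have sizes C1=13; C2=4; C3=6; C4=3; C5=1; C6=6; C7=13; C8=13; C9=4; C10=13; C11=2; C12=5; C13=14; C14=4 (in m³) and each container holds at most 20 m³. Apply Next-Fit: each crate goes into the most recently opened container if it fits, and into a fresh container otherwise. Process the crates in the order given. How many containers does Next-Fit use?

C1 (13 m³) → container 1 (remaining 7 m³)
C2 (4 m³) → container 1 (remaining 3 m³)
C3 (6 m³) → container 2 (remaining 14 m³)
C4 (3 m³) → container 2 (remaining 11 m³)
C5 (1 m³) → container 2 (remaining 10 m³)
C6 (6 m³) → container 2 (remaining 4 m³)
C7 (13 m³) → container 3 (remaining 7 m³)
C8 (13 m³) → container 4 (remaining 7 m³)
C9 (4 m³) → container 4 (remaining 3 m³)
C10 (13 m³) → container 5 (remaining 7 m³)
C11 (2 m³) → container 5 (remaining 5 m³)
C12 (5 m³) → container 5 (remaining 0 m³)
C13 (14 m³) → container 6 (remaining 6 m³)
C14 (4 m³) → container 6 (remaining 2 m³)

6 containers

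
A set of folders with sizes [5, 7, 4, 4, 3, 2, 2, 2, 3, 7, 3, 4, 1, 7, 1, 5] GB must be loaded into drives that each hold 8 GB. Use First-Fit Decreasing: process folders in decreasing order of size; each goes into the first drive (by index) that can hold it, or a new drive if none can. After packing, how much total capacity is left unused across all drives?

Sorted descending: 7, 7, 7, 5, 5, 4, 4, 4, 3, 3, 3, 2, 2, 2, 1, 1.
drive 1: place 7 GB, 1 GB left
drive 2: place 7 GB, 1 GB left
drive 3: place 7 GB, 1 GB left
drive 4: place 5 GB, 3 GB left
drive 5: place 5 GB, 3 GB left
drive 6: place 4 GB, 4 GB left
drive 6: place 4 GB, 0 GB left
drive 7: place 4 GB, 4 GB left
drive 4: place 3 GB, 0 GB left
drive 5: place 3 GB, 0 GB left
drive 7: place 3 GB, 1 GB left
drive 8: place 2 GB, 6 GB left
drive 8: place 2 GB, 4 GB left
drive 8: place 2 GB, 2 GB left
drive 1: place 1 GB, 0 GB left
drive 2: place 1 GB, 0 GB left
8 drives × 8 GB = 64 GB; used 60 GB; unused 4 GB.

4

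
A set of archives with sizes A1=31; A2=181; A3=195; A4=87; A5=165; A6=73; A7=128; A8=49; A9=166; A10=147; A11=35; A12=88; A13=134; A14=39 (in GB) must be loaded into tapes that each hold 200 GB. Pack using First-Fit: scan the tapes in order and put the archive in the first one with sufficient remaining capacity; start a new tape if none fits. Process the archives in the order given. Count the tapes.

9 tapes

tape 1: place A1 (31 GB), 169 GB left
tape 2: place A2 (181 GB), 19 GB left
tape 3: place A3 (195 GB), 5 GB left
tape 1: place A4 (87 GB), 82 GB left
tape 4: place A5 (165 GB), 35 GB left
tape 1: place A6 (73 GB), 9 GB left
tape 5: place A7 (128 GB), 72 GB left
tape 5: place A8 (49 GB), 23 GB left
tape 6: place A9 (166 GB), 34 GB left
tape 7: place A10 (147 GB), 53 GB left
tape 4: place A11 (35 GB), 0 GB left
tape 8: place A12 (88 GB), 112 GB left
tape 9: place A13 (134 GB), 66 GB left
tape 7: place A14 (39 GB), 14 GB left
Final tapes: [31,87,73] [181] [195] [165,35] [128,49] [166] [147,39] [88] [134].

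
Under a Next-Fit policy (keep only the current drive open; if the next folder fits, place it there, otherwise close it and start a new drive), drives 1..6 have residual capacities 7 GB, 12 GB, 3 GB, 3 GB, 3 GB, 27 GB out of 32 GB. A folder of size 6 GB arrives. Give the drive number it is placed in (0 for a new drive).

6

Next-Fit only looks at drive 6, which has 27 GB free.
6 GB fits there.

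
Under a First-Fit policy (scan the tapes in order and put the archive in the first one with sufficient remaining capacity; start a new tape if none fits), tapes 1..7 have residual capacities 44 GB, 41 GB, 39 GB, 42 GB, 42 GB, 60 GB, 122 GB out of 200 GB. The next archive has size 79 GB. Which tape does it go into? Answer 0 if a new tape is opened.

Tapes with room: tape 7 (122 GB).
The first with room is tape 7.

7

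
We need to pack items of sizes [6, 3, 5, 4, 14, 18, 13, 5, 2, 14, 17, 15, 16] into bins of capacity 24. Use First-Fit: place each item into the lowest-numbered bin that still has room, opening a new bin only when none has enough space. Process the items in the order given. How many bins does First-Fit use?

Put 6 in bin 1; 18 remain.
Put 3 in bin 1; 15 remain.
Put 5 in bin 1; 10 remain.
Put 4 in bin 1; 6 remain.
Put 14 in bin 2; 10 remain.
Put 18 in bin 3; 6 remain.
Put 13 in bin 4; 11 remain.
Put 5 in bin 1; 1 remain.
Put 2 in bin 2; 8 remain.
Put 14 in bin 5; 10 remain.
Put 17 in bin 6; 7 remain.
Put 15 in bin 7; 9 remain.
Put 16 in bin 8; 8 remain.

8 bins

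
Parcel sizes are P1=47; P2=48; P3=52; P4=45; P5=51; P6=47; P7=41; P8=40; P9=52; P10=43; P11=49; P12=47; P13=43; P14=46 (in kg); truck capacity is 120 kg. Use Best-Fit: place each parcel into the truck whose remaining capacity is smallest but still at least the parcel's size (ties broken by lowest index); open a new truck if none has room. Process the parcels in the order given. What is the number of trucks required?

truck 1: place P1 (47 kg), 73 kg left
truck 1: place P2 (48 kg), 25 kg left
truck 2: place P3 (52 kg), 68 kg left
truck 2: place P4 (45 kg), 23 kg left
truck 3: place P5 (51 kg), 69 kg left
truck 3: place P6 (47 kg), 22 kg left
truck 4: place P7 (41 kg), 79 kg left
truck 4: place P8 (40 kg), 39 kg left
truck 5: place P9 (52 kg), 68 kg left
truck 5: place P10 (43 kg), 25 kg left
truck 6: place P11 (49 kg), 71 kg left
truck 6: place P12 (47 kg), 24 kg left
truck 7: place P13 (43 kg), 77 kg left
truck 7: place P14 (46 kg), 31 kg left
Final trucks: [47,48] [52,45] [51,47] [41,40] [52,43] [49,47] [43,46].

7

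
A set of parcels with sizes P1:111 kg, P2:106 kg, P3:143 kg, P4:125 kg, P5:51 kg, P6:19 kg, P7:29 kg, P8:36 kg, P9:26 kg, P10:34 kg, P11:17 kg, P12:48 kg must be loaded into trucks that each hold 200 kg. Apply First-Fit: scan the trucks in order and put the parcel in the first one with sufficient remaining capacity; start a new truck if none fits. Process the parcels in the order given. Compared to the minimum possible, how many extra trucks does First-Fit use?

First-Fit: [111,51,19,17] [106,29,36,26] [143,34] [125,48] → 4 trucks.
Total size 745 kg; any packing needs at least ⌈745/200⌉ = 4 trucks.
So 4 is already optimal.

0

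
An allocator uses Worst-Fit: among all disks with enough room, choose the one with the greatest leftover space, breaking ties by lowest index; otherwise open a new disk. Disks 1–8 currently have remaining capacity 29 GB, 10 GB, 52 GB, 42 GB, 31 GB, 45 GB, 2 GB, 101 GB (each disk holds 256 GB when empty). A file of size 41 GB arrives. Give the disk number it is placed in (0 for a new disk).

Disks with room: disk 3 (52 GB), disk 4 (42 GB), disk 6 (45 GB), disk 8 (101 GB).
Most room is disk 8 with 101 GB free.

8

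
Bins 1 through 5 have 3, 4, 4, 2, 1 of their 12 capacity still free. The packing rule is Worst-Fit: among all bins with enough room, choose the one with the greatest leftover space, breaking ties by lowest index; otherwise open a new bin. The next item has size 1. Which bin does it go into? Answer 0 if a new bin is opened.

Bins with room: bin 1 (3), bin 2 (4), bin 3 (4), bin 4 (2), bin 5 (1).
Most room is bin 2 with 4 free.

2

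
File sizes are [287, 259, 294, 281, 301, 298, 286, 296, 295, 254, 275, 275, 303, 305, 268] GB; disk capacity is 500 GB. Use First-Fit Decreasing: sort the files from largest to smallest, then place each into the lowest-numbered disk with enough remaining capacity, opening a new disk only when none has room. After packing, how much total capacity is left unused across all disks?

3223

Sorted descending: 305, 303, 301, 298, 296, 295, 294, 287, 286, 281, 275, 275, 268, 259, 254.
305 GB → disk 1 (remaining 195 GB)
303 GB → disk 2 (remaining 197 GB)
301 GB → disk 3 (remaining 199 GB)
298 GB → disk 4 (remaining 202 GB)
296 GB → disk 5 (remaining 204 GB)
295 GB → disk 6 (remaining 205 GB)
294 GB → disk 7 (remaining 206 GB)
287 GB → disk 8 (remaining 213 GB)
286 GB → disk 9 (remaining 214 GB)
281 GB → disk 10 (remaining 219 GB)
275 GB → disk 11 (remaining 225 GB)
275 GB → disk 12 (remaining 225 GB)
268 GB → disk 13 (remaining 232 GB)
259 GB → disk 14 (remaining 241 GB)
254 GB → disk 15 (remaining 246 GB)
15 disks × 500 GB = 7500 GB; used 4277 GB; unused 3223 GB.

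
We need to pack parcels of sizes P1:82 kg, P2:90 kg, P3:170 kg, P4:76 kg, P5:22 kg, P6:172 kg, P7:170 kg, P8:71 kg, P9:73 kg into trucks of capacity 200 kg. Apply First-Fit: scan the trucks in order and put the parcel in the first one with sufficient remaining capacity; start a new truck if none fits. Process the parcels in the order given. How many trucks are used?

6

truck 1: place P1 (82 kg), 118 kg left
truck 1: place P2 (90 kg), 28 kg left
truck 2: place P3 (170 kg), 30 kg left
truck 3: place P4 (76 kg), 124 kg left
truck 1: place P5 (22 kg), 6 kg left
truck 4: place P6 (172 kg), 28 kg left
truck 5: place P7 (170 kg), 30 kg left
truck 3: place P8 (71 kg), 53 kg left
truck 6: place P9 (73 kg), 127 kg left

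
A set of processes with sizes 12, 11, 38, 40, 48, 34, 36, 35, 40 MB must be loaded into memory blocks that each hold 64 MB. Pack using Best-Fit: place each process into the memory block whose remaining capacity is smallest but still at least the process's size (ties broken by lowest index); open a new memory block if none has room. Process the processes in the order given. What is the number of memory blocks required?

7 memory blocks

Put 12 MB in memory block 1; 52 MB remain.
Put 11 MB in memory block 1; 41 MB remain.
Put 38 MB in memory block 1; 3 MB remain.
Put 40 MB in memory block 2; 24 MB remain.
Put 48 MB in memory block 3; 16 MB remain.
Put 34 MB in memory block 4; 30 MB remain.
Put 36 MB in memory block 5; 28 MB remain.
Put 35 MB in memory block 6; 29 MB remain.
Put 40 MB in memory block 7; 24 MB remain.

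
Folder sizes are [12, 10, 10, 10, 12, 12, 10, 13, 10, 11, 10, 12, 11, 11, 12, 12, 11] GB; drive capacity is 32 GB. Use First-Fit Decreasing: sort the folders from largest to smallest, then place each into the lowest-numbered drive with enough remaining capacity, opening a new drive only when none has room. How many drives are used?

Sorted descending: 13, 12, 12, 12, 12, 12, 12, 11, 11, 11, 11, 10, 10, 10, 10, 10, 10.
13 GB → drive 1 (remaining 19 GB)
12 GB → drive 1 (remaining 7 GB)
12 GB → drive 2 (remaining 20 GB)
12 GB → drive 2 (remaining 8 GB)
12 GB → drive 3 (remaining 20 GB)
12 GB → drive 3 (remaining 8 GB)
12 GB → drive 4 (remaining 20 GB)
11 GB → drive 4 (remaining 9 GB)
11 GB → drive 5 (remaining 21 GB)
11 GB → drive 5 (remaining 10 GB)
11 GB → drive 6 (remaining 21 GB)
10 GB → drive 5 (remaining 0 GB)
10 GB → drive 6 (remaining 11 GB)
10 GB → drive 6 (remaining 1 GB)
10 GB → drive 7 (remaining 22 GB)
10 GB → drive 7 (remaining 12 GB)
10 GB → drive 7 (remaining 2 GB)

7 drives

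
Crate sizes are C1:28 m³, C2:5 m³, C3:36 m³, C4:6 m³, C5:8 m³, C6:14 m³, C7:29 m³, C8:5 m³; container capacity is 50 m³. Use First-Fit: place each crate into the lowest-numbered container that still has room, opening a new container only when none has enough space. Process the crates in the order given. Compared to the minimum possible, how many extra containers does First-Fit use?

First-Fit: [28,5,6,8] [36,14] [29,5] → 3 containers.
Total size 131 m³; any packing needs at least ⌈131/50⌉ = 3 containers.
So 3 is already optimal.

0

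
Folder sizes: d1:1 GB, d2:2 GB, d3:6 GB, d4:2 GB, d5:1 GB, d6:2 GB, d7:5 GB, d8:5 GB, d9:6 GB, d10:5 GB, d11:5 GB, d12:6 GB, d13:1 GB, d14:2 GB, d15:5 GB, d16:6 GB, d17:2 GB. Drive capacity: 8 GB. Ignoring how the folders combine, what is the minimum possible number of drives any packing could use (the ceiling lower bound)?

8

Total size = 1 + 2 + 6 + 2 + 1 + 2 + 5 + 5 + 6 + 5 + 5 + 6 + 1 + 2 + 5 + 6 + 2 = 62 GB.
⌈62 / 8⌉ = 8.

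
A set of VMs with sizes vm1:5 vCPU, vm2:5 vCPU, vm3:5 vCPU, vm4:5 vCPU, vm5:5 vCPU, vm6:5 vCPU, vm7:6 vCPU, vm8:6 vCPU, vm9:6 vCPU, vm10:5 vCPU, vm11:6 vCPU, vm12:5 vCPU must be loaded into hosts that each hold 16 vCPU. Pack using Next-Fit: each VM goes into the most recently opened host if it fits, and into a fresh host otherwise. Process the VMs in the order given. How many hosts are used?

5

vm1 (5 vCPU) → host 1 (remaining 11 vCPU)
vm2 (5 vCPU) → host 1 (remaining 6 vCPU)
vm3 (5 vCPU) → host 1 (remaining 1 vCPU)
vm4 (5 vCPU) → host 2 (remaining 11 vCPU)
vm5 (5 vCPU) → host 2 (remaining 6 vCPU)
vm6 (5 vCPU) → host 2 (remaining 1 vCPU)
vm7 (6 vCPU) → host 3 (remaining 10 vCPU)
vm8 (6 vCPU) → host 3 (remaining 4 vCPU)
vm9 (6 vCPU) → host 4 (remaining 10 vCPU)
vm10 (5 vCPU) → host 4 (remaining 5 vCPU)
vm11 (6 vCPU) → host 5 (remaining 10 vCPU)
vm12 (5 vCPU) → host 5 (remaining 5 vCPU)
Final hosts: [5,5,5] [5,5,5] [6,6] [6,5] [6,5].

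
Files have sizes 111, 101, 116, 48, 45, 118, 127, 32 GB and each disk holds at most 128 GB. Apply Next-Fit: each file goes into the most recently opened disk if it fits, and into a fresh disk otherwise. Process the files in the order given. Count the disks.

7

Put 111 GB in disk 1; 17 GB remain.
Put 101 GB in disk 2; 27 GB remain.
Put 116 GB in disk 3; 12 GB remain.
Put 48 GB in disk 4; 80 GB remain.
Put 45 GB in disk 4; 35 GB remain.
Put 118 GB in disk 5; 10 GB remain.
Put 127 GB in disk 6; 1 GB remain.
Put 32 GB in disk 7; 96 GB remain.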